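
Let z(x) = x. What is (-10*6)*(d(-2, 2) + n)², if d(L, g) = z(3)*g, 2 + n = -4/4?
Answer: -540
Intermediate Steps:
n = -3 (n = -2 - 4/4 = -2 - 4*¼ = -2 - 1 = -3)
d(L, g) = 3*g
(-10*6)*(d(-2, 2) + n)² = (-10*6)*(3*2 - 3)² = -60*(6 - 3)² = -60*3² = -60*9 = -540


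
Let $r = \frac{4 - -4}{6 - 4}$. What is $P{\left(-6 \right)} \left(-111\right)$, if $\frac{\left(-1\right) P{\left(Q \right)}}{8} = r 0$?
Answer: $0$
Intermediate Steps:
$r = 4$ ($r = \frac{4 + 4}{2} = 8 \cdot \frac{1}{2} = 4$)
$P{\left(Q \right)} = 0$ ($P{\left(Q \right)} = - 8 \cdot 4 \cdot 0 = \left(-8\right) 0 = 0$)
$P{\left(-6 \right)} \left(-111\right) = 0 \left(-111\right) = 0$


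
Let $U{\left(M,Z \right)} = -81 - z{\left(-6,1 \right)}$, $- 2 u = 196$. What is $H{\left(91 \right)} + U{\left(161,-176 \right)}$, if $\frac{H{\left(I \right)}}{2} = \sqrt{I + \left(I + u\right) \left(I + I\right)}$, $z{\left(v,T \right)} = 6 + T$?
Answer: $-88 + 26 i \sqrt{7} \approx -88.0 + 68.79 i$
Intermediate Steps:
$u = -98$ ($u = \left(- \frac{1}{2}\right) 196 = -98$)
$U{\left(M,Z \right)} = -88$ ($U{\left(M,Z \right)} = -81 - \left(6 + 1\right) = -81 - 7 = -88$)
$H{\left(I \right)} = 2 \sqrt{I + 2 I \left(-98 + I\right)}$ ($H{\left(I \right)} = 2 \sqrt{I + \left(I - 98\right) \left(I + I\right)} = 2 \sqrt{I + \left(-98 + I\right) 2 I} = 2 \sqrt{I + 2 I \left(-98 + I\right)}$)
$H{\left(91 \right)} + U{\left(161,-176 \right)} = 2 \sqrt{91 \left(-195 + 2 \cdot 91\right)} - 88 = 2 \sqrt{91 \left(-195 + 182\right)} - 88 = 2 \sqrt{91 \left(-13\right)} - 88 = 2 \sqrt{-1183} - 88 = 2 \cdot 13 i \sqrt{7} - 88 = 26 i \sqrt{7} - 88 = -88 + 26 i \sqrt{7}$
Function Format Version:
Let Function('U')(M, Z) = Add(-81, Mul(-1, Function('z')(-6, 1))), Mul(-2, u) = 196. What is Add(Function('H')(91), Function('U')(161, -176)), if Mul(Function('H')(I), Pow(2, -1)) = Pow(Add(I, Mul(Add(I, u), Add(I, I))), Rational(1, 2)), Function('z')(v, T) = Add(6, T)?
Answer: Add(-88, Mul(26, I, Pow(7, Rational(1, 2)))) ≈ Add(-88.000, Mul(68.790, I))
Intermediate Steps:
u = -98 (u = Mul(Rational(-1, 2), 196) = -98)
Function('U')(M, Z) = -88 (Function('U')(M, Z) = Add(-81, Mul(-1, Add(6, 1))) = Add(-81, Mul(-1, 7)) = Add(-81, -7) = -88)
Function('H')(I) = Mul(2, Pow(Add(I, Mul(2, I, Add(-98, I))), Rational(1, 2))) (Function('H')(I) = Mul(2, Pow(Add(I, Mul(Add(I, -98), Add(I, I))), Rational(1, 2))) = Mul(2, Pow(Add(I, Mul(Add(-98, I), Mul(2, I))), Rational(1, 2))) = Mul(2, Pow(Add(I, Mul(2, I, Add(-98, I))), Rational(1, 2))))
Add(Function('H')(91), Function('U')(161, -176)) = Add(Mul(2, Pow(Mul(91, Add(-195, Mul(2, 91))), Rational(1, 2))), -88) = Add(Mul(2, Pow(Mul(91, Add(-195, 182)), Rational(1, 2))), -88) = Add(Mul(2, Pow(Mul(91, -13), Rational(1, 2))), -88) = Add(Mul(2, Pow(-1183, Rational(1, 2))), -88) = Add(Mul(2, Mul(13, I, Pow(7, Rational(1, 2)))), -88) = Add(Mul(26, I, Pow(7, Rational(1, 2))), -88) = Add(-88, Mul(26, I, Pow(7, Rational(1, 2))))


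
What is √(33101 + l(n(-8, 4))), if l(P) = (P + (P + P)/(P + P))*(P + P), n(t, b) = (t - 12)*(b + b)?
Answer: √83981 ≈ 289.79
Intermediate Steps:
n(t, b) = 2*b*(-12 + t) (n(t, b) = (-12 + t)*(2*b) = 2*b*(-12 + t))
l(P) = 2*P*(1 + P) (l(P) = (P + (2*P)/((2*P)))*(2*P) = (P + (2*P)*(1/(2*P)))*(2*P) = (P + 1)*(2*P) = (1 + P)*(2*P) = 2*P*(1 + P))
√(33101 + l(n(-8, 4))) = √(33101 + 2*(2*4*(-12 - 8))*(1 + 2*4*(-12 - 8))) = √(33101 + 2*(2*4*(-20))*(1 + 2*4*(-20))) = √(33101 + 2*(-160)*(1 - 160)) = √(33101 + 2*(-160)*(-159)) = √(33101 + 50880) = √83981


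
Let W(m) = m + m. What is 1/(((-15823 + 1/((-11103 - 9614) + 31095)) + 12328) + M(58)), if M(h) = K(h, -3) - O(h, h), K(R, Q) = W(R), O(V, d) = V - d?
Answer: -10378/35067261 ≈ -0.00029595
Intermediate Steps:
W(m) = 2*m
K(R, Q) = 2*R
M(h) = 2*h (M(h) = 2*h - (h - h) = 2*h - 1*0 = 2*h + 0 = 2*h)
1/(((-15823 + 1/((-11103 - 9614) + 31095)) + 12328) + M(58)) = 1/(((-15823 + 1/((-11103 - 9614) + 31095)) + 12328) + 2*58) = 1/(((-15823 + 1/(-20717 + 31095)) + 12328) + 116) = 1/(((-15823 + 1/10378) + 12328) + 116) = 1/((-164211093/10378 + 12328) + 116) = 1/(-36271109/10378 + 116) = 1/(-35067261/10378) = -10378/35067261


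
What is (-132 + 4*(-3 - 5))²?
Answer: 26896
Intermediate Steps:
(-132 + 4*(-3 - 5))² = (-132 + 4*(-8))² = (-132 - 32)² = (-164)² = 26896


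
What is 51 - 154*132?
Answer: -20277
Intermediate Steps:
51 - 154*132 = 51 - 20328 = -20277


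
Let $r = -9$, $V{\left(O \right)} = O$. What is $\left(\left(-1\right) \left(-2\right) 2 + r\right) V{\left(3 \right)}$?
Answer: $-15$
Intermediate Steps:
$\left(\left(-1\right) \left(-2\right) 2 + r\right) V{\left(3 \right)} = \left(\left(-1\right) \left(-2\right) 2 - 9\right) 3 = \left(2 \cdot 2 - 9\right) 3 = \left(4 - 9\right) 3 = \left(-5\right) 3 = -15$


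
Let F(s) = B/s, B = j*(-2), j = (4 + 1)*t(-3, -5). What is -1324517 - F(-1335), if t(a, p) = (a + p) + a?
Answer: -353646017/267 ≈ -1.3245e+6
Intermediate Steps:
t(a, p) = p + 2*a
j = -55 (j = (4 + 1)*(-5 + 2*(-3)) = 5*(-5 - 6) = 5*(-11) = -55)
B = 110 (B = -55*(-2) = 110)
F(s) = 110/s
-1324517 - F(-1335) = -1324517 - 110/(-1335) = -1324517 - 110*(-1)/1335 = -1324517 - 1*(-22/267) = -1324517 + 22/267 = -353646017/267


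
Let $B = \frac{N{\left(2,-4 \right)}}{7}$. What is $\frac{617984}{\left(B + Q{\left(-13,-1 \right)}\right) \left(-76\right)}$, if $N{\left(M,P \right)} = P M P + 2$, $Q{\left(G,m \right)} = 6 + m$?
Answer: $- \frac{1081472}{1311} \approx -824.92$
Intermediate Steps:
$N{\left(M,P \right)} = 2 + M P^{2}$ ($N{\left(M,P \right)} = M P P + 2 = M P^{2} + 2 = 2 + M P^{2}$)
$B = \frac{34}{7}$ ($B = \frac{2 + 2 \left(-4\right)^{2}}{7} = \frac{2 + 2 \cdot 16}{7} = \frac{2 + 32}{7} = \frac{1}{7} \cdot 34 = \frac{34}{7} \approx 4.8571$)
$\frac{617984}{\left(B + Q{\left(-13,-1 \right)}\right) \left(-76\right)} = \frac{617984}{\left(\frac{34}{7} + \left(6 - 1\right)\right) \left(-76\right)} = \frac{617984}{\left(\frac{34}{7} + 5\right) \left(-76\right)} = \frac{617984}{\frac{69}{7} \left(-76\right)} = \frac{617984}{- \frac{5244}{7}} = 617984 \left(- \frac{7}{5244}\right) = - \frac{1081472}{1311}$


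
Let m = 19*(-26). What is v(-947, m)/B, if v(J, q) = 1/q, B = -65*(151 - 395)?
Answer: -1/7834840 ≈ -1.2764e-7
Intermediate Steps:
B = 15860 (B = -65*(-244) = 15860)
m = -494
v(-947, m)/B = 1/(-494*15860) = -1/494*1/15860 = -1/7834840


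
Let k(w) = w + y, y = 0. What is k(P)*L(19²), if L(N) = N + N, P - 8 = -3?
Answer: 3610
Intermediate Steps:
P = 5 (P = 8 - 3 = 5)
L(N) = 2*N
k(w) = w (k(w) = w + 0 = w)
k(P)*L(19²) = 5*(2*19²) = 5*(2*361) = 5*722 = 3610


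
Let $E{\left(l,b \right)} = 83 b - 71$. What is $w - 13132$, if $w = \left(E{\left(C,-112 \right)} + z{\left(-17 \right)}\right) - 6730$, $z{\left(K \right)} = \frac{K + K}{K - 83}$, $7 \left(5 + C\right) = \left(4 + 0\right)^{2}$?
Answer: $- \frac{1461433}{50} \approx -29229.0$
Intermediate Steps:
$C = - \frac{19}{7}$ ($C = -5 + \frac{\left(4 + 0\right)^{2}}{7} = -5 + \frac{4^{2}}{7} = -5 + \frac{1}{7} \cdot 16 = -5 + \frac{16}{7} = - \frac{19}{7} \approx -2.7143$)
$z{\left(K \right)} = \frac{2 K}{-83 + K}$
$E{\left(l,b \right)} = -71 + 83 b$
$w = - \frac{804833}{50}$ ($w = \left(\left(-71 + 83 \left(-112\right)\right) + 2 \left(-17\right) \frac{1}{-83 - 17}\right) - 6730 = \left(\left(-71 - 9296\right) + 2 \left(-17\right) \frac{1}{-100}\right) - 6730 = \left(-9367 + 2 \left(-17\right) \left(- \frac{1}{100}\right)\right) - 6730 = \left(-9367 + \frac{17}{50}\right) - 6730 = - \frac{468333}{50} - 6730 = - \frac{804833}{50} \approx -16097.0$)
$w - 13132 = - \frac{804833}{50} - 13132 = - \frac{1461433}{50}$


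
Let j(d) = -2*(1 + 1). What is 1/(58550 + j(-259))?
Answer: 1/58546 ≈ 1.7081e-5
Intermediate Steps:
j(d) = -4 (j(d) = -2*2 = -4)
1/(58550 + j(-259)) = 1/(58550 - 4) = 1/58546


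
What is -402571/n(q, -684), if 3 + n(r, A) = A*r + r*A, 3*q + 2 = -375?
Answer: -402571/171909 ≈ -2.3418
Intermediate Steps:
q = -377/3 (q = -⅔ + (⅓)*(-375) = -⅔ - 125 = -377/3 ≈ -125.67)
n(r, A) = -3 + 2*A*r (n(r, A) = -3 + (A*r + r*A) = -3 + (A*r + A*r) = -3 + 2*A*r)
-402571/n(q, -684) = -402571/(-3 + 2*(-684)*(-377/3)) = -402571/(-3 + 171912) = -402571/171909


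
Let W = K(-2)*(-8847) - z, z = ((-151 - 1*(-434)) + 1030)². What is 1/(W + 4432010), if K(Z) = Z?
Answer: 1/2725735 ≈ 3.6687e-7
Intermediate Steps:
z = 1723969 (z = ((-151 + 434) + 1030)² = (283 + 1030)² = 1313² = 1723969)
W = -1706275 (W = -2*(-8847) - 1*1723969 = 17694 - 1723969 = -1706275)
1/(W + 4432010) = 1/(-1706275 + 4432010) = 1/2725735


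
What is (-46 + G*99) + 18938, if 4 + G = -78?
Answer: 10774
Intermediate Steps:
G = -82 (G = -4 - 78 = -82)
(-46 + G*99) + 18938 = (-46 - 82*99) + 18938 = (-46 - 8118) + 18938 = -8164 + 18938 = 10774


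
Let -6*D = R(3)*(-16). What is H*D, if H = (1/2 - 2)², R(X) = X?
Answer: 18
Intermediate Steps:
H = 9/4 (H = (½ - 2)² = (-3/2)² = 9/4 ≈ 2.2500)
D = 8 (D = -(-16)/2 = -⅙*(-48) = 8)
H*D = (9/4)*8 = 18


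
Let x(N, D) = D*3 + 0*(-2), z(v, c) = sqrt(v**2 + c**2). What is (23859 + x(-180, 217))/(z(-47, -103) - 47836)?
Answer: -586230180/1144135039 - 12255*sqrt(12818)/1144135039 ≈ -0.51359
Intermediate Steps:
z(v, c) = sqrt(c**2 + v**2)
x(N, D) = 3*D (x(N, D) = 3*D + 0 = 3*D)
(23859 + x(-180, 217))/(z(-47, -103) - 47836) = (23859 + 3*217)/(sqrt((-103)**2 + (-47)**2) - 47836) = (23859 + 651)/(sqrt(10609 + 2209) - 47836) = 24510/(sqrt(12818) - 47836) = 24510/(-47836 + sqrt(12818))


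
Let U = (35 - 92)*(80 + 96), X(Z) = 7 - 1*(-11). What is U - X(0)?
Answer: -10050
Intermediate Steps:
X(Z) = 18 (X(Z) = 7 + 11 = 18)
U = -10032 (U = -57*176 = -10032)
U - X(0) = -10032 - 1*18 = -10032 - 18 = -10050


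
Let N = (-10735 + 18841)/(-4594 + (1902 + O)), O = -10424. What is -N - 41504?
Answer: -90726393/2186 ≈ -41503.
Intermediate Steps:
N = -1351/2186 (N = (-10735 + 18841)/(-4594 + (1902 - 10424)) = 8106/(-4594 - 8522) = 8106/(-13116) = 8106*(-1/13116) = -1351/2186 ≈ -0.61802)
-N - 41504 = -1*(-1351/2186) - 41504 = 1351/2186 - 41504 = -90726393/2186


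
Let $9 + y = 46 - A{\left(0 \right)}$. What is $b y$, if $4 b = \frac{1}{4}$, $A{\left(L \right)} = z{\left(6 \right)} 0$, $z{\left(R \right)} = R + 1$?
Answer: $\frac{37}{16} \approx 2.3125$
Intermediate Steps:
$z{\left(R \right)} = 1 + R$
$A{\left(L \right)} = 0$ ($A{\left(L \right)} = \left(1 + 6\right) 0 = 7 \cdot 0 = 0$)
$y = 37$ ($y = -9 + \left(46 - 0\right) = -9 + \left(46 + 0\right) = -9 + 46 = 37$)
$b = \frac{1}{16}$ ($b = \frac{1}{4 \cdot 4} = \frac{1}{4} \cdot \frac{1}{4} = \frac{1}{16} \approx 0.0625$)
$b y = \frac{1}{16} \cdot 37 = \frac{37}{16}$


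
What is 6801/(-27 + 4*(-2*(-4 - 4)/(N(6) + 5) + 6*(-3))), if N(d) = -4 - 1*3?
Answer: -6801/131 ≈ -51.916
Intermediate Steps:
N(d) = -7 (N(d) = -4 - 3 = -7)
6801/(-27 + 4*(-2*(-4 - 4)/(N(6) + 5) + 6*(-3))) = 6801/(-27 + 4*(-2*(-4 - 4)/(-7 + 5) + 6*(-3))) = 6801/(-27 + 4*(-(-16)/(-2) - 18)) = 6801/(-27 + 4*(-(-16)*(-1)/2 - 18)) = 6801/(-27 + 4*(-2*4 - 18)) = 6801/(-27 + 4*(-8 - 18)) = 6801/(-27 + 4*(-26)) = 6801/(-27 - 104) = 6801/(-131) = 6801*(-1/131) = -6801/131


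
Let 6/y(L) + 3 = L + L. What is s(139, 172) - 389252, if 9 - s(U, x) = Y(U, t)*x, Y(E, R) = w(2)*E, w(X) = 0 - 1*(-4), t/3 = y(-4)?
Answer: -484875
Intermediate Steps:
y(L) = 6/(-3 + 2*L) (y(L) = 6/(-3 + (L + L)) = 6/(-3 + 2*L))
t = -18/11 (t = 3*(6/(-3 + 2*(-4))) = 3*(6/(-3 - 8)) = 3*(6/(-11)) = 3*(6*(-1/11)) = 3*(-6/11) = -18/11 ≈ -1.6364)
w(X) = 4 (w(X) = 0 + 4 = 4)
Y(E, R) = 4*E
s(U, x) = 9 - 4*U*x
s(139, 172) - 389252 = (9 - 4*139*172) - 389252 = (9 - 95632) - 389252 = -95623 - 389252 = -484875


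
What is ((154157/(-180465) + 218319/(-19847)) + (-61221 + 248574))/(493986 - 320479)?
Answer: 670997693558501/621448088164485 ≈ 1.0797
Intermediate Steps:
((154157/(-180465) + 218319/(-19847)) + (-61221 + 248574))/(493986 - 320479) = ((154157*(-1/180465) + 218319*(-1/19847)) + 187353)/173507 = ((-154157/180465 - 218319/19847) + 187353)*(1/173507) = (-42458492314/3581688855 + 187353)*(1/173507) = (670997693558501/3581688855)*(1/173507) = 670997693558501/621448088164485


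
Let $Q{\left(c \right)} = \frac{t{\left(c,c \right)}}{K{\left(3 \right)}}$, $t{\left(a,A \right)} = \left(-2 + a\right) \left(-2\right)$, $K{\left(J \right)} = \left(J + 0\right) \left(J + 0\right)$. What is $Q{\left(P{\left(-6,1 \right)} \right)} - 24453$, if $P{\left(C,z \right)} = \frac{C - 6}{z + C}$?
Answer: $- \frac{1100389}{45} \approx -24453.0$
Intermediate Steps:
$K{\left(J \right)} = J^{2}$ ($K{\left(J \right)} = J J = J^{2}$)
$t{\left(a,A \right)} = 4 - 2 a$
$P{\left(C,z \right)} = \frac{-6 + C}{C + z}$
$Q{\left(c \right)} = \frac{4}{9} - \frac{2 c}{9}$ ($Q{\left(c \right)} = \frac{4 - 2 c}{3^{2}} = \frac{4 - 2 c}{9} = \left(4 - 2 c\right) \frac{1}{9} = \frac{4}{9} - \frac{2 c}{9}$)
$Q{\left(P{\left(-6,1 \right)} \right)} - 24453 = \left(\frac{4}{9} - \frac{2 \frac{-6 - 6}{-6 + 1}}{9}\right) - 24453 = \left(\frac{4}{9} - \frac{2 \frac{1}{-5} \left(-12\right)}{9}\right) - 24453 = \left(\frac{4}{9} - \frac{2 \left(\left(- \frac{1}{5}\right) \left(-12\right)\right)}{9}\right) - 24453 = \left(\frac{4}{9} - \frac{8}{15}\right) - 24453 = - \frac{4}{45} - 24453 = - \frac{1100389}{45}$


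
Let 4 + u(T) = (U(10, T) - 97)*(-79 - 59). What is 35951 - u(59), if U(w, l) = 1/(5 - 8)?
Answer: 22523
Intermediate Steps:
U(w, l) = -⅓ (U(w, l) = 1/(-3) = -⅓)
u(T) = 13428 (u(T) = -4 + (-⅓ - 97)*(-79 - 59) = -4 - 292/3*(-138) = -4 + 13432 = 13428)
35951 - u(59) = 35951 - 1*13428 = 35951 - 13428 = 22523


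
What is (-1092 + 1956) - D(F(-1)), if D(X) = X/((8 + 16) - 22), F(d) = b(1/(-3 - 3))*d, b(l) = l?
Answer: 10367/12 ≈ 863.92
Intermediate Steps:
F(d) = -d/6 (F(d) = d/(-3 - 3) = d/(-6) = -d/6)
D(X) = X/2 (D(X) = X/(24 - 22) = X/2)
(-1092 + 1956) - D(F(-1)) = (-1092 + 1956) - (-1/6*(-1))/2 = 864 - 1/(2*6) = 864 - 1*1/12 = 864 - 1/12 = 10367/12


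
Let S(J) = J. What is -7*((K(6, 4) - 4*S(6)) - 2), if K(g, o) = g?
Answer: 140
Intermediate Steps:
-7*((K(6, 4) - 4*S(6)) - 2) = -7*((6 - 4*6) - 2) = -7*((6 - 24) - 2) = -7*(-18 - 2) = -7*(-20) = 140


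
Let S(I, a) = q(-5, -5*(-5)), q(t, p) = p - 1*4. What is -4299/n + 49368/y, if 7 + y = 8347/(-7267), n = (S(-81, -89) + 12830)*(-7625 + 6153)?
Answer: -424155817800153/70010603072 ≈ -6058.5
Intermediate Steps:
q(t, p) = -4 + p (q(t, p) = p - 4 = -4 + p)
S(I, a) = 21 (S(I, a) = -4 - 5*(-5) = -4 + 25 = 21)
n = -18916672 (n = (21 + 12830)*(-7625 + 6153) = 12851*(-1472) = -18916672)
y = -59216/7267 (y = -7 + 8347/(-7267) = -7 + 8347*(-1/7267) = -7 - 8347/7267 = -59216/7267 ≈ -8.1486)
-4299/n + 49368/y = -4299/(-18916672) + 49368/(-59216/7267) = -4299*(-1/18916672) + 49368*(-7267/59216) = 4299/18916672 - 44844657/7402 = -424155817800153/70010603072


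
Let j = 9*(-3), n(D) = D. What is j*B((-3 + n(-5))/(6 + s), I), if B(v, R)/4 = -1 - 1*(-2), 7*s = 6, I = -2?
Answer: -108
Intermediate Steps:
s = 6/7 (s = (⅐)*6 = 6/7 ≈ 0.85714)
B(v, R) = 4 (B(v, R) = 4*(-1 - 1*(-2)) = 4*(-1 + 2) = 4*1 = 4)
j = -27
j*B((-3 + n(-5))/(6 + s), I) = -27*4 = -108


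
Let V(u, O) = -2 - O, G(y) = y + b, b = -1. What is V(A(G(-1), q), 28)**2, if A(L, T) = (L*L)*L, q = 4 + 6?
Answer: 900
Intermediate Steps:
G(y) = -1 + y (G(y) = y - 1 = -1 + y)
q = 10
A(L, T) = L**3 (A(L, T) = L**2*L = L**3)
V(A(G(-1), q), 28)**2 = (-2 - 1*28)**2 = (-2 - 28)**2 = (-30)**2 = 900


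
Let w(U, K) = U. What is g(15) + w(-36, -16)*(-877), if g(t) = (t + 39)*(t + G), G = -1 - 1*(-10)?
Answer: 32868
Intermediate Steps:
G = 9 (G = -1 + 10 = 9)
g(t) = (9 + t)*(39 + t) (g(t) = (t + 39)*(t + 9) = (39 + t)*(9 + t) = (9 + t)*(39 + t))
g(15) + w(-36, -16)*(-877) = (351 + 15² + 48*15) - 36*(-877) = (351 + 225 + 720) + 31572 = 1296 + 31572 = 32868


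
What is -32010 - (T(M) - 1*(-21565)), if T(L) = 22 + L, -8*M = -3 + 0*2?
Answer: -428779/8 ≈ -53597.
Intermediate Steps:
M = 3/8 (M = -(-3 + 0*2)/8 = -(-3 + 0)/8 = -⅛*(-3) = 3/8 ≈ 0.37500)
-32010 - (T(M) - 1*(-21565)) = -32010 - ((22 + 3/8) - 1*(-21565)) = -32010 - (179/8 + 21565) = -32010 - 1*172699/8 = -32010 - 172699/8 = -428779/8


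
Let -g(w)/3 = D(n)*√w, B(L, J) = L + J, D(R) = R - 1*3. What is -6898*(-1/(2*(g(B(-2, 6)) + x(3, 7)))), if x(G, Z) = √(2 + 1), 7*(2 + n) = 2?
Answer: 1593438/13019 - 169001*√3/39057 ≈ 114.90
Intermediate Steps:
n = -12/7 (n = -2 + (⅐)*2 = -2 + 2/7 = -12/7 ≈ -1.7143)
D(R) = -3 + R (D(R) = R - 3 = -3 + R)
x(G, Z) = √3
B(L, J) = J + L
g(w) = 99*√w/7 (g(w) = -3*(-3 - 12/7)*√w = -(-99)*√w/7 = 99*√w/7)
-6898*(-1/(2*(g(B(-2, 6)) + x(3, 7)))) = -6898*(-1/(2*(99*√(6 - 2)/7 + √3))) = -6898*(-1/(2*(99*√4/7 + √3))) = -6898*(-1/(2*((99/7)*2 + √3))) = -6898*(-1/(2*(198/7 + √3))) = -6898/(-396/7 - 2*√3)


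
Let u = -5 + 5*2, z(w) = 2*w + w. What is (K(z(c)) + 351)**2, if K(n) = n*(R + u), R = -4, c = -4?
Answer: 114921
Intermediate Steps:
z(w) = 3*w
u = 5 (u = -5 + 10 = 5)
K(n) = n (K(n) = n*(-4 + 5) = n*1 = n)
(K(z(c)) + 351)**2 = (3*(-4) + 351)**2 = (-12 + 351)**2 = 339**2 = 114921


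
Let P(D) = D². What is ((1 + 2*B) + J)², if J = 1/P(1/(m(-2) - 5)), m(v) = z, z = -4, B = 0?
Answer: 6724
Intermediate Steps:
m(v) = -4
J = 81 (J = 1/((1/(-4 - 5))²) = 1/((1/(-9))²) = 1/((-⅑)²) = 1/(1/81) = 81)
((1 + 2*B) + J)² = ((1 + 2*0) + 81)² = ((1 + 0) + 81)² = (1 + 81)² = 82² = 6724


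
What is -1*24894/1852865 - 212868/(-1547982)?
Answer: 19771122384/159344537135 ≈ 0.12408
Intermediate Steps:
-1*24894/1852865 - 212868/(-1547982) = -24894*1/1852865 - 212868*(-1/1547982) = -24894/1852865 + 11826/85999 = 19771122384/159344537135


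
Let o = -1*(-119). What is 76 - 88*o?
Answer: -10396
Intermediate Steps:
o = 119
76 - 88*o = 76 - 88*119 = 76 - 10472 = -10396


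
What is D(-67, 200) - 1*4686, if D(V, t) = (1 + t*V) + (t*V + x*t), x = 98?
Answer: -11885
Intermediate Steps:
D(V, t) = 1 + 98*t + 2*V*t (D(V, t) = (1 + t*V) + (t*V + 98*t) = (1 + V*t) + (V*t + 98*t) = (1 + V*t) + (98*t + V*t) = 1 + 98*t + 2*V*t)
D(-67, 200) - 1*4686 = (1 + 98*200 + 2*(-67)*200) - 1*4686 = (1 + 19600 - 26800) - 4686 = -7199 - 4686 = -11885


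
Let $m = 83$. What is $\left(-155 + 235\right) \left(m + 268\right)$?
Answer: $28080$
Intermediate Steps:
$\left(-155 + 235\right) \left(m + 268\right) = \left(-155 + 235\right) \left(83 + 268\right) = 80 \cdot 351 = 28080$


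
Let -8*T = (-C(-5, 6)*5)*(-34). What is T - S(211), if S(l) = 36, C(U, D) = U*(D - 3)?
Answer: 1131/4 ≈ 282.75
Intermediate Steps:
C(U, D) = U*(-3 + D)
T = 1275/4 (T = --(-5)*(-3 + 6)*5*(-34)/8 = --(-5)*3*5*(-34)/8 = --1*(-15)*5*(-34)/8 = -15*5*(-34)/8 = -75*(-34)/8 = -⅛*(-2550) = 1275/4 ≈ 318.75)
T - S(211) = 1275/4 - 1*36 = 1275/4 - 36 = 1131/4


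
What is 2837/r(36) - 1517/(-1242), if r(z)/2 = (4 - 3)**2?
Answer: 881647/621 ≈ 1419.7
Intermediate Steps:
r(z) = 2 (r(z) = 2*(4 - 3)**2 = 2*1**2 = 2*1 = 2)
2837/r(36) - 1517/(-1242) = 2837/2 - 1517/(-1242) = 2837*(1/2) - 1517*(-1/1242) = 2837/2 + 1517/1242 = 881647/621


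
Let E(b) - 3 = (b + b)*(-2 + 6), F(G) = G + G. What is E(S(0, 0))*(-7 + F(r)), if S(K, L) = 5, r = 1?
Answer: -215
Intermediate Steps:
F(G) = 2*G
E(b) = 3 + 8*b (E(b) = 3 + (b + b)*(-2 + 6) = 3 + (2*b)*4 = 3 + 8*b)
E(S(0, 0))*(-7 + F(r)) = (3 + 8*5)*(-7 + 2*1) = (3 + 40)*(-7 + 2) = 43*(-5) = -215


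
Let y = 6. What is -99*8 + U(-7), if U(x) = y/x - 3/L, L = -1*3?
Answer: -5543/7 ≈ -791.86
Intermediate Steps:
L = -3
U(x) = 1 + 6/x (U(x) = 6/x - 3/(-3) = 6/x - 3*(-1/3) = 6/x + 1 = 1 + 6/x)
-99*8 + U(-7) = -99*8 + (6 - 7)/(-7) = -792 - 1/7*(-1) = -792 + 1/7 = -5543/7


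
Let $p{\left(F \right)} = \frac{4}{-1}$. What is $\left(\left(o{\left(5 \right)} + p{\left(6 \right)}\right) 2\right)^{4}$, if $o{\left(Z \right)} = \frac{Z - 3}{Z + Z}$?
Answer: $\frac{2085136}{625} \approx 3336.2$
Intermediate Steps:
$p{\left(F \right)} = -4$ ($p{\left(F \right)} = 4 \left(-1\right) = -4$)
$o{\left(Z \right)} = \frac{-3 + Z}{2 Z}$
$\left(\left(o{\left(5 \right)} + p{\left(6 \right)}\right) 2\right)^{4} = \left(\left(\frac{-3 + 5}{2 \cdot 5} - 4\right) 2\right)^{4} = \left(\left(\frac{1}{2} \cdot \frac{1}{5} \cdot 2 - 4\right) 2\right)^{4} = \left(\left(\frac{1}{5} - 4\right) 2\right)^{4} = \left(\left(- \frac{19}{5}\right) 2\right)^{4} = \left(- \frac{38}{5}\right)^{4} = \frac{2085136}{625}$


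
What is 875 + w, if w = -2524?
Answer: -1649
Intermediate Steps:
875 + w = 875 - 2524 = -1649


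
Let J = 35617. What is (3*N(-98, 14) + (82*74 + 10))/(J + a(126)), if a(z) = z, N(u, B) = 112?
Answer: 6414/35743 ≈ 0.17945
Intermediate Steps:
(3*N(-98, 14) + (82*74 + 10))/(J + a(126)) = (3*112 + (82*74 + 10))/(35617 + 126) = (336 + (6068 + 10))/35743 = (336 + 6078)*(1/35743) = 6414*(1/35743) = 6414/35743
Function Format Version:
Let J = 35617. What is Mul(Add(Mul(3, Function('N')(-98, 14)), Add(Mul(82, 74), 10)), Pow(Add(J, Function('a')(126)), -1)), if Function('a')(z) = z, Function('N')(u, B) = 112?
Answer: Rational(6414, 35743) ≈ 0.17945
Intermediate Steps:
Mul(Add(Mul(3, Function('N')(-98, 14)), Add(Mul(82, 74), 10)), Pow(Add(J, Function('a')(126)), -1)) = Mul(Add(Mul(3, 112), Add(Mul(82, 74), 10)), Pow(Add(35617, 126), -1)) = Mul(Add(336, Add(6068, 10)), Pow(35743, -1)) = Mul(Add(336, 6078), Rational(1, 35743)) = Mul(6414, Rational(1, 35743)) = Rational(6414, 35743)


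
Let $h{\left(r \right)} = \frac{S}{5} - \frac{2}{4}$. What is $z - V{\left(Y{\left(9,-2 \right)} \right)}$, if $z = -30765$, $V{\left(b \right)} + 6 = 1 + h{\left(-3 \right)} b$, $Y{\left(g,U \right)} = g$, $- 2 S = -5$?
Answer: $-30760$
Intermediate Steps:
$S = \frac{5}{2}$ ($S = \left(- \frac{1}{2}\right) \left(-5\right) = \frac{5}{2} \approx 2.5$)
$h{\left(r \right)} = 0$ ($h{\left(r \right)} = \frac{5}{2 \cdot 5} - \frac{2}{4} = \frac{5}{2} \cdot \frac{1}{5} - \frac{1}{2} = \frac{1}{2} - \frac{1}{2} = 0$)
$V{\left(b \right)} = -5$ ($V{\left(b \right)} = -6 + \left(1 + 0 b\right) = -6 + \left(1 + 0\right) = -6 + 1 = -5$)
$z - V{\left(Y{\left(9,-2 \right)} \right)} = -30765 - -5 = -30765 + 5 = -30760$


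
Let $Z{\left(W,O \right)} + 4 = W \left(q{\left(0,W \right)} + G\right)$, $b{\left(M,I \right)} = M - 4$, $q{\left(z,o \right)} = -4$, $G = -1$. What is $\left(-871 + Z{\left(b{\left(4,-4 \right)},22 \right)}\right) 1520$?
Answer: $-1330000$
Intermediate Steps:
$b{\left(M,I \right)} = -4 + M$
$Z{\left(W,O \right)} = -4 - 5 W$ ($Z{\left(W,O \right)} = -4 + W \left(-4 - 1\right) = -4 + W \left(-5\right) = -4 - 5 W$)
$\left(-871 + Z{\left(b{\left(4,-4 \right)},22 \right)}\right) 1520 = \left(-871 - \left(4 + 5 \left(-4 + 4\right)\right)\right) 1520 = \left(-871 - 4\right) 1520 = \left(-875\right) 1520 = -1330000$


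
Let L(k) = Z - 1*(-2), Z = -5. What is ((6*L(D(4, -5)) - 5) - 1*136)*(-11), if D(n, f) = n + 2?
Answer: 1749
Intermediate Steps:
D(n, f) = 2 + n
L(k) = -3 (L(k) = -5 - 1*(-2) = -5 + 2 = -3)
((6*L(D(4, -5)) - 5) - 1*136)*(-11) = ((6*(-3) - 5) - 1*136)*(-11) = ((-18 - 5) - 136)*(-11) = (-23 - 136)*(-11) = -159*(-11) = 1749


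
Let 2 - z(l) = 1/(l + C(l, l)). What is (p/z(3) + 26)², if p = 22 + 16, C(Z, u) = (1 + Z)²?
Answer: 2835856/1369 ≈ 2071.5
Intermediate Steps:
z(l) = 2 - 1/(l + (1 + l)²)
p = 38
(p/z(3) + 26)² = (38/(((-1 + 2*3 + 2*(1 + 3)²)/(3 + (1 + 3)²))) + 26)² = (38/(((-1 + 6 + 2*4²)/(3 + 4²))) + 26)² = (38/(((-1 + 6 + 2*16)/(3 + 16))) + 26)² = (38/(((-1 + 6 + 32)/19)) + 26)² = (38/(((1/19)*37)) + 26)² = (38/(37/19) + 26)² = (38*(19/37) + 26)² = (722/37 + 26)² = (1684/37)² = 2835856/1369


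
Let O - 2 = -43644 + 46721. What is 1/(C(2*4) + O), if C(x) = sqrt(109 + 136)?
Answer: 3079/9479996 - 7*sqrt(5)/9479996 ≈ 0.00032314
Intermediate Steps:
C(x) = 7*sqrt(5) (C(x) = sqrt(245) = 7*sqrt(5))
O = 3079 (O = 2 + (-43644 + 46721) = 2 + 3077 = 3079)
1/(C(2*4) + O) = 1/(7*sqrt(5) + 3079) = 1/(3079 + 7*sqrt(5))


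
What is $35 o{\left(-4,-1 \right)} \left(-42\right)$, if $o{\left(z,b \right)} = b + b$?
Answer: $2940$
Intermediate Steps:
$o{\left(z,b \right)} = 2 b$
$35 o{\left(-4,-1 \right)} \left(-42\right) = 35 \cdot 2 \left(-1\right) \left(-42\right) = 35 \left(-2\right) \left(-42\right) = \left(-70\right) \left(-42\right) = 2940$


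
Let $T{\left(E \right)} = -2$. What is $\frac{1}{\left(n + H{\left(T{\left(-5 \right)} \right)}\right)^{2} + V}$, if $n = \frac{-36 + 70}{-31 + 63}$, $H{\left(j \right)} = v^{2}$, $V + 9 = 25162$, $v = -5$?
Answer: $\frac{256}{6613057} \approx 3.8711 \cdot 10^{-5}$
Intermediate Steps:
$V = 25153$ ($V = -9 + 25162 = 25153$)
$H{\left(j \right)} = 25$ ($H{\left(j \right)} = \left(-5\right)^{2} = 25$)
$n = \frac{17}{16}$ ($n = \frac{34}{32} = 34 \cdot \frac{1}{32} = \frac{17}{16} \approx 1.0625$)
$\frac{1}{\left(n + H{\left(T{\left(-5 \right)} \right)}\right)^{2} + V} = \frac{1}{\left(\frac{17}{16} + 25\right)^{2} + 25153} = \frac{1}{\left(\frac{417}{16}\right)^{2} + 25153} = \frac{1}{\frac{173889}{256} + 25153} = \frac{1}{\frac{6613057}{256}} = \frac{256}{6613057}$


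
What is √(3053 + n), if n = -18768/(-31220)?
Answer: √186019351385/7805 ≈ 55.259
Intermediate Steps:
n = 4692/7805 (n = -18768*(-1/31220) = 4692/7805 ≈ 0.60115)
√(3053 + n) = √(3053 + 4692/7805) = √(23833357/7805) = √186019351385/7805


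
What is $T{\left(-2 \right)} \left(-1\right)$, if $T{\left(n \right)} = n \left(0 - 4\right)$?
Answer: $-8$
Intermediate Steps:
$T{\left(n \right)} = - 4 n$ ($T{\left(n \right)} = n \left(-4\right) = - 4 n$)
$T{\left(-2 \right)} \left(-1\right) = \left(-4\right) \left(-2\right) \left(-1\right) = 8 \left(-1\right) = -8$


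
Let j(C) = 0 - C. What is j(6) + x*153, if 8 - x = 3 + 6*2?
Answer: -1077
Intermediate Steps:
j(C) = -C
x = -7 (x = 8 - (3 + 6*2) = 8 - (3 + 12) = 8 - 1*15 = 8 - 15 = -7)
j(6) + x*153 = -1*6 - 7*153 = -6 - 1071 = -1077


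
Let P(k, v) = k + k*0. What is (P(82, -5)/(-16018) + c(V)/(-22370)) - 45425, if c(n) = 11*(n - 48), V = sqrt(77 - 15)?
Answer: -4069200051834/89580665 - 11*sqrt(62)/22370 ≈ -45425.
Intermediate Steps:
P(k, v) = k (P(k, v) = k + 0 = k)
V = sqrt(62) ≈ 7.8740
c(n) = -528 + 11*n (c(n) = 11*(-48 + n) = -528 + 11*n)
(P(82, -5)/(-16018) + c(V)/(-22370)) - 45425 = (82/(-16018) + (-528 + 11*sqrt(62))/(-22370)) - 45425 = (82*(-1/16018) + (-528 + 11*sqrt(62))*(-1/22370)) - 45425 = (-41/8009 + (264/11185 - 11*sqrt(62)/22370)) - 45425 = (1655791/89580665 - 11*sqrt(62)/22370) - 45425 = -4069200051834/89580665 - 11*sqrt(62)/22370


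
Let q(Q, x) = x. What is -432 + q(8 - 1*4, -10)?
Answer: -442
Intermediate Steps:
-432 + q(8 - 1*4, -10) = -432 - 10 = -442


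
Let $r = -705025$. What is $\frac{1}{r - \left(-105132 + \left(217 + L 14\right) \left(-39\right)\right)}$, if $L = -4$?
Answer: $- \frac{1}{593614} \approx -1.6846 \cdot 10^{-6}$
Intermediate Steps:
$\frac{1}{r - \left(-105132 + \left(217 + L 14\right) \left(-39\right)\right)} = \frac{1}{-705025 + \left(105132 - \left(217 - 56\right) \left(-39\right)\right)} = \frac{1}{-705025 + \left(105132 - 161 \left(-39\right)\right)} = \frac{1}{-705025 + \left(105132 - -6279\right)} = \frac{1}{-705025 + \left(105132 + 6279\right)} = \frac{1}{-705025 + 111411} = \frac{1}{-593614} = - \frac{1}{593614}$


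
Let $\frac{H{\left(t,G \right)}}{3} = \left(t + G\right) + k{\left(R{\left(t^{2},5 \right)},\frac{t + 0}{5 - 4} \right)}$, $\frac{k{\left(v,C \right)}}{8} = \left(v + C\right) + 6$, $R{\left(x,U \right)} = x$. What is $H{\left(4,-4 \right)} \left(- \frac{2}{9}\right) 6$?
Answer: $-832$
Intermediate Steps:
$k{\left(v,C \right)} = 48 + 8 C + 8 v$ ($k{\left(v,C \right)} = 8 \left(\left(v + C\right) + 6\right) = 8 \left(\left(C + v\right) + 6\right) = 8 \left(6 + C + v\right) = 48 + 8 C + 8 v$)
$H{\left(t,G \right)} = 144 + 3 G + 24 t^{2} + 27 t$ ($H{\left(t,G \right)} = 3 \left(\left(t + G\right) + \left(48 + 8 \frac{t + 0}{5 - 4} + 8 t^{2}\right)\right) = 3 \left(\left(G + t\right) + \left(48 + 8 \frac{t}{1} + 8 t^{2}\right)\right) = 3 \left(\left(G + t\right) + \left(48 + 8 t 1 + 8 t^{2}\right)\right) = 3 \left(\left(G + t\right) + \left(48 + 8 t + 8 t^{2}\right)\right) = 3 \left(48 + G + 8 t^{2} + 9 t\right) = 144 + 3 G + 24 t^{2} + 27 t$)
$H{\left(4,-4 \right)} \left(- \frac{2}{9}\right) 6 = \left(144 + 3 \left(-4\right) + 24 \cdot 4^{2} + 27 \cdot 4\right) \left(- \frac{2}{9}\right) 6 = \left(144 - 12 + 24 \cdot 16 + 108\right) \left(\left(-2\right) \frac{1}{9}\right) 6 = \left(144 - 12 + 384 + 108\right) \left(- \frac{2}{9}\right) 6 = 624 \left(- \frac{2}{9}\right) 6 = \left(- \frac{416}{3}\right) 6 = -832$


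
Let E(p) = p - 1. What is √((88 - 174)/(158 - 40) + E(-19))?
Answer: I*√72157/59 ≈ 4.5529*I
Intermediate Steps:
E(p) = -1 + p
√((88 - 174)/(158 - 40) + E(-19)) = √((88 - 174)/(158 - 40) + (-1 - 19)) = √(-86/118 - 20) = √(-86*1/118 - 20) = √(-43/59 - 20) = √(-1223/59) = I*√72157/59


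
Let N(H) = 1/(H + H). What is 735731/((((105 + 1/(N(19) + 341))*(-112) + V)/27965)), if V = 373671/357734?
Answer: -19076363232447937598/10902913801595 ≈ -1.7497e+6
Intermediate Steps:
N(H) = 1/(2*H)
V = 373671/357734 (V = 373671*(1/357734) = 373671/357734 ≈ 1.0445)
735731/((((105 + 1/(N(19) + 341))*(-112) + V)/27965)) = 735731/((((105 + 1/((½)/19 + 341))*(-112) + 373671/357734)/27965)) = 735731/((((105 + 1/((½)*(1/19) + 341))*(-112) + 373671/357734)*(1/27965))) = 735731/((((105 + 1/(1/38 + 341))*(-112) + 373671/357734)*(1/27965))) = 735731/((((105 + 1/(12959/38))*(-112) + 373671/357734)*(1/27965))) = 735731/((((105 + 38/12959)*(-112) + 373671/357734)*(1/27965))) = 735731/((((1360733/12959)*(-112) + 373671/357734)*(1/27965))) = 735731/(((-152402096/12959 + 373671/357734)*(1/27965))) = 735731/((-54514569007975/4635874906*1/27965)) = 735731/(-10902913801595/25928448349258) = 735731*(-25928448349258/10902913801595) = -19076363232447937598/10902913801595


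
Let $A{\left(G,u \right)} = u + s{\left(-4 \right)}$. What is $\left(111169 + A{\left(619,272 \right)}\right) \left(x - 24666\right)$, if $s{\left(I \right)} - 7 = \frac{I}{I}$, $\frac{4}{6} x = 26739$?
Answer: $\frac{3442102365}{2} \approx 1.7211 \cdot 10^{9}$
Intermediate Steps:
$x = \frac{80217}{2}$ ($x = \frac{3}{2} \cdot 26739 = \frac{80217}{2} \approx 40109.0$)
$s{\left(I \right)} = 8$ ($s{\left(I \right)} = 7 + \frac{I}{I} = 7 + 1 = 8$)
$A{\left(G,u \right)} = 8 + u$ ($A{\left(G,u \right)} = u + 8 = 8 + u$)
$\left(111169 + A{\left(619,272 \right)}\right) \left(x - 24666\right) = \left(111169 + \left(8 + 272\right)\right) \left(\frac{80217}{2} - 24666\right) = \left(111169 + 280\right) \frac{30885}{2} = 111449 \cdot \frac{30885}{2} = \frac{3442102365}{2}$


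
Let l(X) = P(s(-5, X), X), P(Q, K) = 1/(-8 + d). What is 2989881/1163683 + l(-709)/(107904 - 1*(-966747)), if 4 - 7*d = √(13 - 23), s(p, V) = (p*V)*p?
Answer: 4360147457272261/1697000556201981 + 7*I*√10/2916602814 ≈ 2.5693 + 7.5896e-9*I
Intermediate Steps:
s(p, V) = V*p² (s(p, V) = (V*p)*p = V*p²)
d = 4/7 - I*√10/7 (d = 4/7 - √(13 - 23)/7 = 4/7 - I*√10/7 ≈ 0.57143 - 0.45175*I)
P(Q, K) = 1/(-52/7 - I*√10/7) (P(Q, K) = 1/(-8 + (4/7 - I*√10/7)) = 1/(-52/7 - I*√10/7))
l(X) = -182/1357 + 7*I*√10/2714
2989881/1163683 + l(-709)/(107904 - 1*(-966747)) = 2989881/1163683 + (-182/1357 + 7*I*√10/2714)/(107904 - 1*(-966747)) = 2989881*(1/1163683) + (-182/1357 + 7*I*√10/2714)/(107904 + 966747) = 2989881/1163683 + (-182/1357 + 7*I*√10/2714)/1074651 = 2989881/1163683 + (-182/1357 + 7*I*√10/2714)*(1/1074651) = 2989881/1163683 + (-182/1458301407 + 7*I*√10/2916602814) = 4360147457272261/1697000556201981 + 7*I*√10/2916602814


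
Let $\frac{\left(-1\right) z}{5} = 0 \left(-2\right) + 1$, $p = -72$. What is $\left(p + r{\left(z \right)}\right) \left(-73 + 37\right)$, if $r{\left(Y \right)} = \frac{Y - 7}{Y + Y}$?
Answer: $\frac{12744}{5} \approx 2548.8$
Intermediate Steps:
$z = -5$ ($z = - 5 \left(0 \left(-2\right) + 1\right) = - 5 \left(0 + 1\right) = \left(-5\right) 1 = -5$)
$r{\left(Y \right)} = \frac{-7 + Y}{2 Y}$
$\left(p + r{\left(z \right)}\right) \left(-73 + 37\right) = \left(-72 + \frac{-7 - 5}{2 \left(-5\right)}\right) \left(-73 + 37\right) = \left(-72 + \frac{1}{2} \left(- \frac{1}{5}\right) \left(-12\right)\right) \left(-36\right) = \left(-72 + \frac{6}{5}\right) \left(-36\right) = \left(- \frac{354}{5}\right) \left(-36\right) = \frac{12744}{5}$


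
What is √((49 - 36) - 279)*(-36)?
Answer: -36*I*√266 ≈ -587.14*I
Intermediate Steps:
√((49 - 36) - 279)*(-36) = √(13 - 279)*(-36) = √(-266)*(-36) = (I*√266)*(-36) = -36*I*√266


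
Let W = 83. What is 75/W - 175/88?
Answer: -7925/7304 ≈ -1.0850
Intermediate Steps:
75/W - 175/88 = 75/83 - 175/88 = -7925/7304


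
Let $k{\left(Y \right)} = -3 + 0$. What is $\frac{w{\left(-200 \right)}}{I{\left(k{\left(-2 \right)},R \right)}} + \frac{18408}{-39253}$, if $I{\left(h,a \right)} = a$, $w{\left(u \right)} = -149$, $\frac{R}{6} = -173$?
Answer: $- \frac{13258807}{40744614} \approx -0.32541$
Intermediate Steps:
$R = -1038$ ($R = 6 \left(-173\right) = -1038$)
$k{\left(Y \right)} = -3$
$\frac{w{\left(-200 \right)}}{I{\left(k{\left(-2 \right)},R \right)}} + \frac{18408}{-39253} = - \frac{149}{-1038} + \frac{18408}{-39253} = \left(-149\right) \left(- \frac{1}{1038}\right) + 18408 \left(- \frac{1}{39253}\right) = \frac{149}{1038} - \frac{18408}{39253} = - \frac{13258807}{40744614}$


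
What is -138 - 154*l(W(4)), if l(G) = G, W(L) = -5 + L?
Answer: 16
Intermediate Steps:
-138 - 154*l(W(4)) = -138 - 154*(-5 + 4) = -138 - 154*(-1) = -138 + 154 = 16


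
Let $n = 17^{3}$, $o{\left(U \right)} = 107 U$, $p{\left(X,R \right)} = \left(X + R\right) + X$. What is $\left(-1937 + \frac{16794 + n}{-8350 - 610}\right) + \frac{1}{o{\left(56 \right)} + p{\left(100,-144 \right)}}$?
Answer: $- \frac{469185089}{241920} \approx -1939.4$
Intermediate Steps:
$p{\left(X,R \right)} = R + 2 X$ ($p{\left(X,R \right)} = \left(R + X\right) + X = R + 2 X$)
$n = 4913$
$\left(-1937 + \frac{16794 + n}{-8350 - 610}\right) + \frac{1}{o{\left(56 \right)} + p{\left(100,-144 \right)}} = \left(-1937 + \frac{16794 + 4913}{-8350 - 610}\right) + \frac{1}{107 \cdot 56 + \left(-144 + 2 \cdot 100\right)} = \left(-1937 + \frac{21707}{-8960}\right) + \frac{1}{5992 + \left(-144 + 200\right)} = \left(-1937 + 21707 \left(- \frac{1}{8960}\right)\right) + \frac{1}{5992 + 56} = \left(-1937 - \frac{3101}{1280}\right) + \frac{1}{6048} = - \frac{2482461}{1280} + \frac{1}{6048} = - \frac{469185089}{241920}$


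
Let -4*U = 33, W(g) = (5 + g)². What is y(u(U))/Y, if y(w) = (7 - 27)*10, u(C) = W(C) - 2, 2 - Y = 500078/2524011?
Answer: -63100275/568493 ≈ -111.00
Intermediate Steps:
U = -33/4 (U = -¼*33 = -33/4 ≈ -8.2500)
Y = 4547944/2524011 (Y = 2 - 500078/2524011 = 4547944/2524011 ≈ 1.8019)
u(C) = -2 + (5 + C)² (u(C) = (5 + C)² - 2 = -2 + (5 + C)²)
y(w) = -200 (y(w) = -20*10 = -200)
y(u(U))/Y = -200/4547944/2524011 = -200*2524011/4547944 = -63100275/568493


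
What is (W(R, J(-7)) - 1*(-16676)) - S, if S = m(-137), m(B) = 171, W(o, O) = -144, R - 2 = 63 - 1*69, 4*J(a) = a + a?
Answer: 16361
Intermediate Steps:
J(a) = a/2 (J(a) = (a + a)/4 = (2*a)/4 = a/2)
R = -4 (R = 2 + (63 - 1*69) = 2 + (63 - 69) = 2 - 6 = -4)
S = 171
(W(R, J(-7)) - 1*(-16676)) - S = (-144 - 1*(-16676)) - 1*171 = (-144 + 16676) - 171 = 16532 - 171 = 16361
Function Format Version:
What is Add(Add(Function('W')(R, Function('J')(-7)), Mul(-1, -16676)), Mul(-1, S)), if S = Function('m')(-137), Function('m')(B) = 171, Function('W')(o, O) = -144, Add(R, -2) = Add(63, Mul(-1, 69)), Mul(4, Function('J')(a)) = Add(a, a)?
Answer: 16361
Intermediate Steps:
Function('J')(a) = Mul(Rational(1, 2), a) (Function('J')(a) = Mul(Rational(1, 4), Add(a, a)) = Mul(Rational(1, 4), Mul(2, a)) = Mul(Rational(1, 2), a))
R = -4 (R = Add(2, Add(63, Mul(-1, 69))) = Add(2, Add(63, -69)) = Add(2, -6) = -4)
S = 171
Add(Add(Function('W')(R, Function('J')(-7)), Mul(-1, -16676)), Mul(-1, S)) = Add(Add(-144, Mul(-1, -16676)), Mul(-1, 171)) = Add(Add(-144, 16676), -171) = Add(16532, -171) = 16361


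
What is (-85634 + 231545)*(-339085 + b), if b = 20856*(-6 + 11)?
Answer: -34260632355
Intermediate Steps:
b = 104280 (b = 20856*5 = 104280)
(-85634 + 231545)*(-339085 + b) = (-85634 + 231545)*(-339085 + 104280) = 145911*(-234805) = -34260632355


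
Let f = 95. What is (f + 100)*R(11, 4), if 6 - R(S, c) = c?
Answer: 390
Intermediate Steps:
R(S, c) = 6 - c
(f + 100)*R(11, 4) = (95 + 100)*(6 - 1*4) = 195*(6 - 4) = 195*2 = 390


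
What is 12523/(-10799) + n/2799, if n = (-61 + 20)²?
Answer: -16898758/30226401 ≈ -0.55907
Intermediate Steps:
n = 1681 (n = (-41)² = 1681)
12523/(-10799) + n/2799 = 12523/(-10799) + 1681/2799 = 12523*(-1/10799) + 1681*(1/2799) = -12523/10799 + 1681/2799 = -16898758/30226401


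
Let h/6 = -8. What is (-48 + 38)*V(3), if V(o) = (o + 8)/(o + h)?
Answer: 22/9 ≈ 2.4444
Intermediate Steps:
h = -48 (h = 6*(-8) = -48)
V(o) = (8 + o)/(-48 + o) (V(o) = (o + 8)/(o - 48) = (8 + o)/(-48 + o))
(-48 + 38)*V(3) = (-48 + 38)*((8 + 3)/(-48 + 3)) = -10*11/(-45) = -(-2)*11/9 = -10*(-11/45) = 22/9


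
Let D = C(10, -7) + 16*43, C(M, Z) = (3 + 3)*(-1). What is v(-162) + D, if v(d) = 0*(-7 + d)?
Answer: 682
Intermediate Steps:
C(M, Z) = -6 (C(M, Z) = 6*(-1) = -6)
D = 682 (D = -6 + 16*43 = -6 + 688 = 682)
v(d) = 0
v(-162) + D = 0 + 682 = 682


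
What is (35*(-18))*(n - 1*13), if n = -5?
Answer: 11340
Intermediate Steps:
(35*(-18))*(n - 1*13) = (35*(-18))*(-5 - 1*13) = -630*(-5 - 13) = -630*(-18) = 11340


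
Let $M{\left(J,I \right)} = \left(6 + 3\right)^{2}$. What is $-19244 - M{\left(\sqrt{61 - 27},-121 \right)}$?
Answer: $-19325$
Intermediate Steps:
$M{\left(J,I \right)} = 81$ ($M{\left(J,I \right)} = 9^{2} = 81$)
$-19244 - M{\left(\sqrt{61 - 27},-121 \right)} = -19244 - 81 = -19325$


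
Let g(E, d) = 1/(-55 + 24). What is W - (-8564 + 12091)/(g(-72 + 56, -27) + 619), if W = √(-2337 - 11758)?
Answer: -109337/19188 + I*√14095 ≈ -5.6982 + 118.72*I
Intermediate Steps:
g(E, d) = -1/31 (g(E, d) = 1/(-31) = -1/31)
W = I*√14095 (W = √(-14095) = I*√14095 ≈ 118.72*I)
W - (-8564 + 12091)/(g(-72 + 56, -27) + 619) = I*√14095 - (-8564 + 12091)/(-1/31 + 619) = I*√14095 - 3527/19188/31 = I*√14095 - 3527*31/19188 = I*√14095 - 1*109337/19188 = I*√14095 - 109337/19188 = -109337/19188 + I*√14095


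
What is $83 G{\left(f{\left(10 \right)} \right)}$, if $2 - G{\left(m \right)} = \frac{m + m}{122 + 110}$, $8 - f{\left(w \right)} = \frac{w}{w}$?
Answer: $\frac{18675}{116} \approx 160.99$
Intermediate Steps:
$f{\left(w \right)} = 7$ ($f{\left(w \right)} = 8 - \frac{w}{w} = 8 - 1 = 7$)
$G{\left(m \right)} = 2 - \frac{m}{116}$ ($G{\left(m \right)} = 2 - \frac{m + m}{122 + 110} = 2 - \frac{2 m}{232} = 2 - 2 m \frac{1}{232} = 2 - \frac{m}{116}$)
$83 G{\left(f{\left(10 \right)} \right)} = 83 \left(2 - \frac{7}{116}\right) = 83 \cdot \frac{225}{116} = \frac{18675}{116}$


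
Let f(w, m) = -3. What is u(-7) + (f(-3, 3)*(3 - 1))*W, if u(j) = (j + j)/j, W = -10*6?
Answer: 362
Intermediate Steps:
W = -60
u(j) = 2 (u(j) = (2*j)/j = 2)
u(-7) + (f(-3, 3)*(3 - 1))*W = 2 - 3*(3 - 1)*(-60) = 2 - 3*2*(-60) = 2 - 6*(-60) = 2 + 360 = 362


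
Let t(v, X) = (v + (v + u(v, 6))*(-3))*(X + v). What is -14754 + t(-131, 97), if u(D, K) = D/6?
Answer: -25889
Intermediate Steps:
u(D, K) = D/6 (u(D, K) = D*(⅙) = D/6)
t(v, X) = -5*v*(X + v)/2 (t(v, X) = (v + (v + v/6)*(-3))*(X + v) = (v + (7*v/6)*(-3))*(X + v) = (v - 7*v/2)*(X + v) = (-5*v/2)*(X + v) = -5*v*(X + v)/2)
-14754 + t(-131, 97) = -14754 + (5/2)*(-131)*(-1*97 - 1*(-131)) = -14754 + (5/2)*(-131)*(-97 + 131) = -14754 + (5/2)*(-131)*34 = -14754 - 11135 = -25889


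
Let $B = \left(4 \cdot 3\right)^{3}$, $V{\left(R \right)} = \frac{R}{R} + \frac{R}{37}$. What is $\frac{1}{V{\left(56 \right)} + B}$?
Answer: $\frac{37}{64029} \approx 0.00057786$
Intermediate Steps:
$V{\left(R \right)} = 1 + \frac{R}{37}$ ($V{\left(R \right)} = 1 + R \frac{1}{37} = 1 + \frac{R}{37}$)
$B = 1728$ ($B = 12^{3} = 1728$)
$\frac{1}{V{\left(56 \right)} + B} = \frac{1}{\left(1 + \frac{1}{37} \cdot 56\right) + 1728} = \frac{1}{\left(1 + \frac{56}{37}\right) + 1728} = \frac{1}{\frac{93}{37} + 1728} = \frac{1}{\frac{64029}{37}} = \frac{37}{64029}$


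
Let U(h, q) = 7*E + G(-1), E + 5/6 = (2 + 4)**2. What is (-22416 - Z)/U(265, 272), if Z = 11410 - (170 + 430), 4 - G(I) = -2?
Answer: -199356/1513 ≈ -131.76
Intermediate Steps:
G(I) = 6 (G(I) = 4 - 1*(-2) = 4 + 2 = 6)
E = 211/6 (E = -5/6 + (2 + 4)**2 = -5/6 + 6**2 = -5/6 + 36 = 211/6 ≈ 35.167)
Z = 10810 (Z = 11410 - 1*600 = 11410 - 600 = 10810)
U(h, q) = 1513/6 (U(h, q) = 7*(211/6) + 6 = 1477/6 + 6 = 1513/6)
(-22416 - Z)/U(265, 272) = (-22416 - 1*10810)/(1513/6) = (-22416 - 10810)*(6/1513) = -33226*6/1513 = -199356/1513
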